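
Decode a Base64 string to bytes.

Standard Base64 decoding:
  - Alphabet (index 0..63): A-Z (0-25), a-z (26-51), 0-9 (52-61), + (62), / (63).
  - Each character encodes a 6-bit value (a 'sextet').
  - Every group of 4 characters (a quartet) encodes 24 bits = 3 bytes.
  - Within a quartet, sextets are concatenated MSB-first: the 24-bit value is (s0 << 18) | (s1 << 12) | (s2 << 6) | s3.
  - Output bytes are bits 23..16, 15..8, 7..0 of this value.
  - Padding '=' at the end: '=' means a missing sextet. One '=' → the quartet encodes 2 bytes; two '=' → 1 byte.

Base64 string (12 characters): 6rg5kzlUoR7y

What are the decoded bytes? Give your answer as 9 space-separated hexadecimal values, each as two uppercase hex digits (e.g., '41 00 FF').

After char 0 ('6'=58): chars_in_quartet=1 acc=0x3A bytes_emitted=0
After char 1 ('r'=43): chars_in_quartet=2 acc=0xEAB bytes_emitted=0
After char 2 ('g'=32): chars_in_quartet=3 acc=0x3AAE0 bytes_emitted=0
After char 3 ('5'=57): chars_in_quartet=4 acc=0xEAB839 -> emit EA B8 39, reset; bytes_emitted=3
After char 4 ('k'=36): chars_in_quartet=1 acc=0x24 bytes_emitted=3
After char 5 ('z'=51): chars_in_quartet=2 acc=0x933 bytes_emitted=3
After char 6 ('l'=37): chars_in_quartet=3 acc=0x24CE5 bytes_emitted=3
After char 7 ('U'=20): chars_in_quartet=4 acc=0x933954 -> emit 93 39 54, reset; bytes_emitted=6
After char 8 ('o'=40): chars_in_quartet=1 acc=0x28 bytes_emitted=6
After char 9 ('R'=17): chars_in_quartet=2 acc=0xA11 bytes_emitted=6
After char 10 ('7'=59): chars_in_quartet=3 acc=0x2847B bytes_emitted=6
After char 11 ('y'=50): chars_in_quartet=4 acc=0xA11EF2 -> emit A1 1E F2, reset; bytes_emitted=9

Answer: EA B8 39 93 39 54 A1 1E F2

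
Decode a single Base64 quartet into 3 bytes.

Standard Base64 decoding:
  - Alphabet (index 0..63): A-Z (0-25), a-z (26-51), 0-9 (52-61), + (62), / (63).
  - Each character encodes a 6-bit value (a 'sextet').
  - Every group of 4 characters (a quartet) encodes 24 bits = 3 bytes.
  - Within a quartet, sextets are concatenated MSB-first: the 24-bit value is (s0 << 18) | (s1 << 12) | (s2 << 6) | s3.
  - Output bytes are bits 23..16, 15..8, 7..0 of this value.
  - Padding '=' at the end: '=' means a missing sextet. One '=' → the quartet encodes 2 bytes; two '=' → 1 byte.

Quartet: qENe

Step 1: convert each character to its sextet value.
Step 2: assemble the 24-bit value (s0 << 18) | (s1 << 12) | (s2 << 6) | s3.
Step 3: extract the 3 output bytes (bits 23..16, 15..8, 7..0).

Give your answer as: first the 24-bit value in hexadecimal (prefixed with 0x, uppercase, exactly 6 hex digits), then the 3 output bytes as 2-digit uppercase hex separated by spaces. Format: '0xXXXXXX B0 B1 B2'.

Answer: 0xA8435E A8 43 5E

Derivation:
Sextets: q=42, E=4, N=13, e=30
24-bit: (42<<18) | (4<<12) | (13<<6) | 30
      = 0xA80000 | 0x004000 | 0x000340 | 0x00001E
      = 0xA8435E
Bytes: (v>>16)&0xFF=A8, (v>>8)&0xFF=43, v&0xFF=5E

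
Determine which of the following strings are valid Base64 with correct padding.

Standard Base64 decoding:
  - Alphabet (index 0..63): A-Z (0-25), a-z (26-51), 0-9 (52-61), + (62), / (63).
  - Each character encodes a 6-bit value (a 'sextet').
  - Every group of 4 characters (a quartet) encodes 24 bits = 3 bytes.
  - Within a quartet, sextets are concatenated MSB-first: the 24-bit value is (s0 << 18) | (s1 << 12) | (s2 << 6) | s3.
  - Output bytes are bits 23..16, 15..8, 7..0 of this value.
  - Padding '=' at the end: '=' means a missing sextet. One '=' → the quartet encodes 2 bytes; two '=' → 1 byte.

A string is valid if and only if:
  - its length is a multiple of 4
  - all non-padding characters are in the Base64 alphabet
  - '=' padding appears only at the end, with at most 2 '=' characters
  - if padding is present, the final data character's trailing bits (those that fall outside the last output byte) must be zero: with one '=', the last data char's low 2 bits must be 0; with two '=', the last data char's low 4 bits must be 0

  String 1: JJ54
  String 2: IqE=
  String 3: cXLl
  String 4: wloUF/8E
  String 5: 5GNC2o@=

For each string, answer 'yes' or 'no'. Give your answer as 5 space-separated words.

String 1: 'JJ54' → valid
String 2: 'IqE=' → valid
String 3: 'cXLl' → valid
String 4: 'wloUF/8E' → valid
String 5: '5GNC2o@=' → invalid (bad char(s): ['@'])

Answer: yes yes yes yes no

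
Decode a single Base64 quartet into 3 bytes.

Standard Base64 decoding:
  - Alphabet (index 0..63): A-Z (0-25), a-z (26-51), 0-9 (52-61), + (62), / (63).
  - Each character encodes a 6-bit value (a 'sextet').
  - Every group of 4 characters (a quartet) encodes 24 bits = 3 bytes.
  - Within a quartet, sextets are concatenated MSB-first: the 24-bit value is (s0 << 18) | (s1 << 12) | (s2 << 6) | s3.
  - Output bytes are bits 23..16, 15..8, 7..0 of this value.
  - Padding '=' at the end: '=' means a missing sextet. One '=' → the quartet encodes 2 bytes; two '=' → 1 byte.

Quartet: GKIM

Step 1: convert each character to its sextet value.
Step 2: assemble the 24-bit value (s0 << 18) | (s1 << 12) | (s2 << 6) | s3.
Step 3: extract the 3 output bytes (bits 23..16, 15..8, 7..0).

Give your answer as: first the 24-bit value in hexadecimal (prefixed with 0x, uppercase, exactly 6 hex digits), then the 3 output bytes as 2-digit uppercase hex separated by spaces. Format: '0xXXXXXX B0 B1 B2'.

Sextets: G=6, K=10, I=8, M=12
24-bit: (6<<18) | (10<<12) | (8<<6) | 12
      = 0x180000 | 0x00A000 | 0x000200 | 0x00000C
      = 0x18A20C
Bytes: (v>>16)&0xFF=18, (v>>8)&0xFF=A2, v&0xFF=0C

Answer: 0x18A20C 18 A2 0C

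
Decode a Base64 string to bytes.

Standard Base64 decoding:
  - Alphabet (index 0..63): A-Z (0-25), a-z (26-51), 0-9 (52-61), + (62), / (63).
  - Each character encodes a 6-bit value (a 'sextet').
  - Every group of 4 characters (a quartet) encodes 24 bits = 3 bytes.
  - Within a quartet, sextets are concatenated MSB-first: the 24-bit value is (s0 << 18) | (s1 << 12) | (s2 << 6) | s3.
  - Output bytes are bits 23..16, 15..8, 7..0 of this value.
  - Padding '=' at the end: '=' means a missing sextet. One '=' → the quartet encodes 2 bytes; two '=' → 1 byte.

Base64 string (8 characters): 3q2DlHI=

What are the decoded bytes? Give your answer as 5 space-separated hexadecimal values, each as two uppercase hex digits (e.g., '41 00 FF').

After char 0 ('3'=55): chars_in_quartet=1 acc=0x37 bytes_emitted=0
After char 1 ('q'=42): chars_in_quartet=2 acc=0xDEA bytes_emitted=0
After char 2 ('2'=54): chars_in_quartet=3 acc=0x37AB6 bytes_emitted=0
After char 3 ('D'=3): chars_in_quartet=4 acc=0xDEAD83 -> emit DE AD 83, reset; bytes_emitted=3
After char 4 ('l'=37): chars_in_quartet=1 acc=0x25 bytes_emitted=3
After char 5 ('H'=7): chars_in_quartet=2 acc=0x947 bytes_emitted=3
After char 6 ('I'=8): chars_in_quartet=3 acc=0x251C8 bytes_emitted=3
Padding '=': partial quartet acc=0x251C8 -> emit 94 72; bytes_emitted=5

Answer: DE AD 83 94 72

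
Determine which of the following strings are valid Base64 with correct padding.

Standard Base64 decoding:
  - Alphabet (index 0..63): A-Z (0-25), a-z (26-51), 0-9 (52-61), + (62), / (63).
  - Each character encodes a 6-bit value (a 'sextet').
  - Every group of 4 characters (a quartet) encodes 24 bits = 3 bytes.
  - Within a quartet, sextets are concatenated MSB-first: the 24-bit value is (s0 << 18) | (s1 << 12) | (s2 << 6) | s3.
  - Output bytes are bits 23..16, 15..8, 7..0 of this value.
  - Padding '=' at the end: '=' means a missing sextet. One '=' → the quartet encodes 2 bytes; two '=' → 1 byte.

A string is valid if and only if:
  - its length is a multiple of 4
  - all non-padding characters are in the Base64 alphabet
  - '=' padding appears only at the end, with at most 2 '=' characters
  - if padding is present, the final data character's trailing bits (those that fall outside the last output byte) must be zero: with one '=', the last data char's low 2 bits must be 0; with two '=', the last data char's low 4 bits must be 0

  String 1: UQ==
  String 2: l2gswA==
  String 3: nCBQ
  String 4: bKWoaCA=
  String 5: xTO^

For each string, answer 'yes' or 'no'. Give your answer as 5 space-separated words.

String 1: 'UQ==' → valid
String 2: 'l2gswA==' → valid
String 3: 'nCBQ' → valid
String 4: 'bKWoaCA=' → valid
String 5: 'xTO^' → invalid (bad char(s): ['^'])

Answer: yes yes yes yes no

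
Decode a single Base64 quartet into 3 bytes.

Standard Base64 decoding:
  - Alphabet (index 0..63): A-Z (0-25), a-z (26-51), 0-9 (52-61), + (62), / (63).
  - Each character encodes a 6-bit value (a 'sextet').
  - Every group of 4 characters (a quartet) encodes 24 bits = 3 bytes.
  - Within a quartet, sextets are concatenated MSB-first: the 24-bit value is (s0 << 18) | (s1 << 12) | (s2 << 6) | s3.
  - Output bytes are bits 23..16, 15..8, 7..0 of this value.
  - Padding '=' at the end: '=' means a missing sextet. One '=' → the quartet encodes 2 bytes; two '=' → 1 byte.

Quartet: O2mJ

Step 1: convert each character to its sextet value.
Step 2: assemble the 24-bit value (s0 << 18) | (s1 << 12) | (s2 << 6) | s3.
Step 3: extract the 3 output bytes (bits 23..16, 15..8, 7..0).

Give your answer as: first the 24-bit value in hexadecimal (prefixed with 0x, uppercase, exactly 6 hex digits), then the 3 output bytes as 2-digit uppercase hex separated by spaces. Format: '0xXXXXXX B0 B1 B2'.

Answer: 0x3B6989 3B 69 89

Derivation:
Sextets: O=14, 2=54, m=38, J=9
24-bit: (14<<18) | (54<<12) | (38<<6) | 9
      = 0x380000 | 0x036000 | 0x000980 | 0x000009
      = 0x3B6989
Bytes: (v>>16)&0xFF=3B, (v>>8)&0xFF=69, v&0xFF=89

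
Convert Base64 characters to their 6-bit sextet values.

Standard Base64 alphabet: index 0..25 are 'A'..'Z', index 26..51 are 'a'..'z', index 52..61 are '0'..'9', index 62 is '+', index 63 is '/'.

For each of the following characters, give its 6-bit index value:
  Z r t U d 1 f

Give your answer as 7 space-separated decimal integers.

Answer: 25 43 45 20 29 53 31

Derivation:
'Z': A..Z range, ord('Z') − ord('A') = 25
'r': a..z range, 26 + ord('r') − ord('a') = 43
't': a..z range, 26 + ord('t') − ord('a') = 45
'U': A..Z range, ord('U') − ord('A') = 20
'd': a..z range, 26 + ord('d') − ord('a') = 29
'1': 0..9 range, 52 + ord('1') − ord('0') = 53
'f': a..z range, 26 + ord('f') − ord('a') = 31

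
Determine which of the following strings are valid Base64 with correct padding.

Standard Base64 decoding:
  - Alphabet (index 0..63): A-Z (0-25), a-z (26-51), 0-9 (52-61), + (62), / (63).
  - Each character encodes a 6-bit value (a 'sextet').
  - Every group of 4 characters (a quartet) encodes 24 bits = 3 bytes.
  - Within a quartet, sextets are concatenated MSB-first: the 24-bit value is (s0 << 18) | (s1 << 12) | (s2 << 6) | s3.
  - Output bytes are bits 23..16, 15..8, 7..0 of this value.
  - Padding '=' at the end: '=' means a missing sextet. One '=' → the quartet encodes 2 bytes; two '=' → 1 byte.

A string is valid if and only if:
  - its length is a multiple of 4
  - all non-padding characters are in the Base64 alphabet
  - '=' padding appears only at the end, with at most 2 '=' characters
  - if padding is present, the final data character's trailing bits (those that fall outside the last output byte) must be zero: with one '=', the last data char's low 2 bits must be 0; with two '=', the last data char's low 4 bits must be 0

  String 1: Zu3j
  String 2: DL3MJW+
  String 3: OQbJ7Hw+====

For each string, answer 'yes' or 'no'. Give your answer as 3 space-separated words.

String 1: 'Zu3j' → valid
String 2: 'DL3MJW+' → invalid (len=7 not mult of 4)
String 3: 'OQbJ7Hw+====' → invalid (4 pad chars (max 2))

Answer: yes no no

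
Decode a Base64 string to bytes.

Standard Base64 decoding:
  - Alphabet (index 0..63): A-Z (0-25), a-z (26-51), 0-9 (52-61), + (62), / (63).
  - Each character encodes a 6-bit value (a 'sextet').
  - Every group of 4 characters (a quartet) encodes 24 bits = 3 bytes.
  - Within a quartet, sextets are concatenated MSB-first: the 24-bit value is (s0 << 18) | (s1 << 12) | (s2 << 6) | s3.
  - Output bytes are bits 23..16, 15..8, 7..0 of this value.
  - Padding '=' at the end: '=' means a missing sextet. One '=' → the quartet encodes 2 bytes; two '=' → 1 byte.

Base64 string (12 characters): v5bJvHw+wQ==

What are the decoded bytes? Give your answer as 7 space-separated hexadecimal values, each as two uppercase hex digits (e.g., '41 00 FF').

After char 0 ('v'=47): chars_in_quartet=1 acc=0x2F bytes_emitted=0
After char 1 ('5'=57): chars_in_quartet=2 acc=0xBF9 bytes_emitted=0
After char 2 ('b'=27): chars_in_quartet=3 acc=0x2FE5B bytes_emitted=0
After char 3 ('J'=9): chars_in_quartet=4 acc=0xBF96C9 -> emit BF 96 C9, reset; bytes_emitted=3
After char 4 ('v'=47): chars_in_quartet=1 acc=0x2F bytes_emitted=3
After char 5 ('H'=7): chars_in_quartet=2 acc=0xBC7 bytes_emitted=3
After char 6 ('w'=48): chars_in_quartet=3 acc=0x2F1F0 bytes_emitted=3
After char 7 ('+'=62): chars_in_quartet=4 acc=0xBC7C3E -> emit BC 7C 3E, reset; bytes_emitted=6
After char 8 ('w'=48): chars_in_quartet=1 acc=0x30 bytes_emitted=6
After char 9 ('Q'=16): chars_in_quartet=2 acc=0xC10 bytes_emitted=6
Padding '==': partial quartet acc=0xC10 -> emit C1; bytes_emitted=7

Answer: BF 96 C9 BC 7C 3E C1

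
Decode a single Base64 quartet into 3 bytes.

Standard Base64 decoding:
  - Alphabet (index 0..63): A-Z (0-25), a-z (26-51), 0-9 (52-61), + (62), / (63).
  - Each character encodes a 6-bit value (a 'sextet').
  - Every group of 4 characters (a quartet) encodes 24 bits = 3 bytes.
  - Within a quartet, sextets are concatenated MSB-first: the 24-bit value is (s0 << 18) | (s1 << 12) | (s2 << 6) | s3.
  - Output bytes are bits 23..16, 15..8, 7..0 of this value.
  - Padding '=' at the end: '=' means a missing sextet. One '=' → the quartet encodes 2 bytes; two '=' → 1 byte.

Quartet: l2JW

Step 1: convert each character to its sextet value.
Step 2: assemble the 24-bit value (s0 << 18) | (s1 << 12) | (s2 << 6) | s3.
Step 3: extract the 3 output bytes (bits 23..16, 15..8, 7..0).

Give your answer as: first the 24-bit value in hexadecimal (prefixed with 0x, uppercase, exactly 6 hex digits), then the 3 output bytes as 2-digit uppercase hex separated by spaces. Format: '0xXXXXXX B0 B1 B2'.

Sextets: l=37, 2=54, J=9, W=22
24-bit: (37<<18) | (54<<12) | (9<<6) | 22
      = 0x940000 | 0x036000 | 0x000240 | 0x000016
      = 0x976256
Bytes: (v>>16)&0xFF=97, (v>>8)&0xFF=62, v&0xFF=56

Answer: 0x976256 97 62 56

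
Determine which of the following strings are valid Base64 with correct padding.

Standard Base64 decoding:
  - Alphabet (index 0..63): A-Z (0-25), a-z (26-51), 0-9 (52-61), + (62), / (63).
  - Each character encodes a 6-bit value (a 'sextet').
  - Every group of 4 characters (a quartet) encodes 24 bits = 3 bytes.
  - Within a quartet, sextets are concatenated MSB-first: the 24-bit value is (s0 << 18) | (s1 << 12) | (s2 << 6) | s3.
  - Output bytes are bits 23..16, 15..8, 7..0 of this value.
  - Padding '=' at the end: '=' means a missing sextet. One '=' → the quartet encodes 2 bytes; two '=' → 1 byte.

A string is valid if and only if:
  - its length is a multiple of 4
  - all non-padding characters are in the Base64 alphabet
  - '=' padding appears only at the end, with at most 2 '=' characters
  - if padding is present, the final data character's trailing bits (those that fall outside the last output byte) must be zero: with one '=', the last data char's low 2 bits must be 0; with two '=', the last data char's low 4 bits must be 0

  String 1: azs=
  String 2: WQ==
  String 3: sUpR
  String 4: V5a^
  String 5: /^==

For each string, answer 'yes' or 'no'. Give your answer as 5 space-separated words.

String 1: 'azs=' → valid
String 2: 'WQ==' → valid
String 3: 'sUpR' → valid
String 4: 'V5a^' → invalid (bad char(s): ['^'])
String 5: '/^==' → invalid (bad char(s): ['^'])

Answer: yes yes yes no no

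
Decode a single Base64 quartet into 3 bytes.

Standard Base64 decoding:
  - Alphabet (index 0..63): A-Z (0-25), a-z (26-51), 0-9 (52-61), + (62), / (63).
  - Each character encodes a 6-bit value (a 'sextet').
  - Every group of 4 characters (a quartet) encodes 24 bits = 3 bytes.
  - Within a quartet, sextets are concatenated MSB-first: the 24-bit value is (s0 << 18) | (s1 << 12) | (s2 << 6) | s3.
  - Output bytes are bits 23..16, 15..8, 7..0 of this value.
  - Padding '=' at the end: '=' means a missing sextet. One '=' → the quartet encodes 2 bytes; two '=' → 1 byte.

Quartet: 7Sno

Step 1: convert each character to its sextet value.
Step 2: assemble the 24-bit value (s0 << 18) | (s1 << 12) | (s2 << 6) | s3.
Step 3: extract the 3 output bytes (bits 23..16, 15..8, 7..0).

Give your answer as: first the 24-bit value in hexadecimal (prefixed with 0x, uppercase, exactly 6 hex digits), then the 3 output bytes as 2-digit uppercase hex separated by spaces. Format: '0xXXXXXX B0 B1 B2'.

Sextets: 7=59, S=18, n=39, o=40
24-bit: (59<<18) | (18<<12) | (39<<6) | 40
      = 0xEC0000 | 0x012000 | 0x0009C0 | 0x000028
      = 0xED29E8
Bytes: (v>>16)&0xFF=ED, (v>>8)&0xFF=29, v&0xFF=E8

Answer: 0xED29E8 ED 29 E8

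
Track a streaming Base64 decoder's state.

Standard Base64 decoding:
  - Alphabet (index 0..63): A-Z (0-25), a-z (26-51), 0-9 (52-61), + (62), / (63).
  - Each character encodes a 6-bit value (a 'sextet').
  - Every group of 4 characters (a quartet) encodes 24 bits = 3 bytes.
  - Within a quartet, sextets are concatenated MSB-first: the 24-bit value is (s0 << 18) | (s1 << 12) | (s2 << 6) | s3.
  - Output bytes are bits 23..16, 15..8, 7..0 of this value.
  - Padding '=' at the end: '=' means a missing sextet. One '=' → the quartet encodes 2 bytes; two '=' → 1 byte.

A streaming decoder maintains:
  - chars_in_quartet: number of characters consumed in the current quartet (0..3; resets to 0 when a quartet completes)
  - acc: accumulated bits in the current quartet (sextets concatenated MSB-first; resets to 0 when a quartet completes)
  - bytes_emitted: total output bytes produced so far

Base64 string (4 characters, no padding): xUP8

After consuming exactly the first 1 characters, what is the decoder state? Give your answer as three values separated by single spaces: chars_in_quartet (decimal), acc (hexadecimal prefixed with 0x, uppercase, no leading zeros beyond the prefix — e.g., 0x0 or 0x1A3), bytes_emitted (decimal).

Answer: 1 0x31 0

Derivation:
After char 0 ('x'=49): chars_in_quartet=1 acc=0x31 bytes_emitted=0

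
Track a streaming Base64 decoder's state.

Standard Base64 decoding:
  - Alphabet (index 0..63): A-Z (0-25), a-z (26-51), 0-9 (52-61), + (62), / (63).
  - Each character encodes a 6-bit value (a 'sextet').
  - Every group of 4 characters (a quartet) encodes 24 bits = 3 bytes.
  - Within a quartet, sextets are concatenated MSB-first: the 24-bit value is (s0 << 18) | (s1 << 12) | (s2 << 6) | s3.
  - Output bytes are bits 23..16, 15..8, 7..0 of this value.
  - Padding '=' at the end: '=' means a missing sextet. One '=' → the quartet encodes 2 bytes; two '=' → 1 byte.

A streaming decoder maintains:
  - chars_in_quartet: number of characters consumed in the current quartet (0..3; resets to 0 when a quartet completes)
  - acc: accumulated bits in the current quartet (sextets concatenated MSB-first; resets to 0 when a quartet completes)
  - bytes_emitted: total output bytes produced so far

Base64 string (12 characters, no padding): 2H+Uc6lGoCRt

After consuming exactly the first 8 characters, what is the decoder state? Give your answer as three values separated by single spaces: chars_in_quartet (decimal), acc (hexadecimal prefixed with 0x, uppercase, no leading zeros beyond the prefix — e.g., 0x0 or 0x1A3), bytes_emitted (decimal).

Answer: 0 0x0 6

Derivation:
After char 0 ('2'=54): chars_in_quartet=1 acc=0x36 bytes_emitted=0
After char 1 ('H'=7): chars_in_quartet=2 acc=0xD87 bytes_emitted=0
After char 2 ('+'=62): chars_in_quartet=3 acc=0x361FE bytes_emitted=0
After char 3 ('U'=20): chars_in_quartet=4 acc=0xD87F94 -> emit D8 7F 94, reset; bytes_emitted=3
After char 4 ('c'=28): chars_in_quartet=1 acc=0x1C bytes_emitted=3
After char 5 ('6'=58): chars_in_quartet=2 acc=0x73A bytes_emitted=3
After char 6 ('l'=37): chars_in_quartet=3 acc=0x1CEA5 bytes_emitted=3
After char 7 ('G'=6): chars_in_quartet=4 acc=0x73A946 -> emit 73 A9 46, reset; bytes_emitted=6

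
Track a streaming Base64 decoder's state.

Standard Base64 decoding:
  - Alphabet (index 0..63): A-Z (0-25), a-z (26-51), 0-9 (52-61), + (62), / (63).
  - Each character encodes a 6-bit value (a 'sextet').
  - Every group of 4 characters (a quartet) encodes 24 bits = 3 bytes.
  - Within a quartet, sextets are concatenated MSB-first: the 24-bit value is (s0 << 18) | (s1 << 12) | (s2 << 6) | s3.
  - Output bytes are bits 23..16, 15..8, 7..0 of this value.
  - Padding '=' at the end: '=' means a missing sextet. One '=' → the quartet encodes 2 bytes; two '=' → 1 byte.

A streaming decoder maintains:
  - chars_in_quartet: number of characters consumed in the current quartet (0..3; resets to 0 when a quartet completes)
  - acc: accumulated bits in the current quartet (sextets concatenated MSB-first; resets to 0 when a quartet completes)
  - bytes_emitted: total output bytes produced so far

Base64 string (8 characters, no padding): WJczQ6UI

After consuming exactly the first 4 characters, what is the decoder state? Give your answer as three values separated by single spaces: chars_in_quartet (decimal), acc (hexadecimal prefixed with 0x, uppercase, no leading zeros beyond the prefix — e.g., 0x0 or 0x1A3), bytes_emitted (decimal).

Answer: 0 0x0 3

Derivation:
After char 0 ('W'=22): chars_in_quartet=1 acc=0x16 bytes_emitted=0
After char 1 ('J'=9): chars_in_quartet=2 acc=0x589 bytes_emitted=0
After char 2 ('c'=28): chars_in_quartet=3 acc=0x1625C bytes_emitted=0
After char 3 ('z'=51): chars_in_quartet=4 acc=0x589733 -> emit 58 97 33, reset; bytes_emitted=3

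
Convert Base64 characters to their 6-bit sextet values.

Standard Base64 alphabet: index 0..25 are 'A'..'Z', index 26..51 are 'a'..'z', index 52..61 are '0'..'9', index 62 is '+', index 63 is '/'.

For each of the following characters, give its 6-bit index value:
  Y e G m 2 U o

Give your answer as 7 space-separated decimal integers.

'Y': A..Z range, ord('Y') − ord('A') = 24
'e': a..z range, 26 + ord('e') − ord('a') = 30
'G': A..Z range, ord('G') − ord('A') = 6
'm': a..z range, 26 + ord('m') − ord('a') = 38
'2': 0..9 range, 52 + ord('2') − ord('0') = 54
'U': A..Z range, ord('U') − ord('A') = 20
'o': a..z range, 26 + ord('o') − ord('a') = 40

Answer: 24 30 6 38 54 20 40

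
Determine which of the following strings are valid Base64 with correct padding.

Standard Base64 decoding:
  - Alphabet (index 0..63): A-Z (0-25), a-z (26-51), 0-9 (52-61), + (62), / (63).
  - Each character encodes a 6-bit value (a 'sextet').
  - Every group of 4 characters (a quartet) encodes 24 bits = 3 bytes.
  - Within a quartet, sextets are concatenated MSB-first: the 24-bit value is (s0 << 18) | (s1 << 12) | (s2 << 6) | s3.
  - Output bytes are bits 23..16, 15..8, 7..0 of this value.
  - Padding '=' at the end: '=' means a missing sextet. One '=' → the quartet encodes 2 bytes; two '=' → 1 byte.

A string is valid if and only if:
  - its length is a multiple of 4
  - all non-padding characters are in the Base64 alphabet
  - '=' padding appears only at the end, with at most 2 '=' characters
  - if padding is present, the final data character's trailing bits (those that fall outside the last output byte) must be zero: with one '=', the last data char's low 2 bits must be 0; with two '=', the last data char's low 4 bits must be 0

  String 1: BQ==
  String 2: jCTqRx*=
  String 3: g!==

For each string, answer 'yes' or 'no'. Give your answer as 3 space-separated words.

Answer: yes no no

Derivation:
String 1: 'BQ==' → valid
String 2: 'jCTqRx*=' → invalid (bad char(s): ['*'])
String 3: 'g!==' → invalid (bad char(s): ['!'])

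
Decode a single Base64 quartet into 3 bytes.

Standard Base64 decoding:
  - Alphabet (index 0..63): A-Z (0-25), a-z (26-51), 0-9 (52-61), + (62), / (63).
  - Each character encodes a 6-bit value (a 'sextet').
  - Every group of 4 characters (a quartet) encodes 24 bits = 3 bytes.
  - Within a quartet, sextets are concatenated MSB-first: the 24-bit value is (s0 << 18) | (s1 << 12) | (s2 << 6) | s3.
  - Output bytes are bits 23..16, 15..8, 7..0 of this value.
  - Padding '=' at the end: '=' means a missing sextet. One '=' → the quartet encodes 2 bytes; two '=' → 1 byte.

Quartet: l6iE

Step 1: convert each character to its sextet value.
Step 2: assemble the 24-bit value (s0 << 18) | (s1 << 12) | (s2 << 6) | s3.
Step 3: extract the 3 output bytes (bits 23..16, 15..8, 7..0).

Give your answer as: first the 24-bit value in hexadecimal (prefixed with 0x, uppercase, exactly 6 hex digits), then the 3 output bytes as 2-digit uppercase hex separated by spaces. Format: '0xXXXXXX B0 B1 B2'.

Sextets: l=37, 6=58, i=34, E=4
24-bit: (37<<18) | (58<<12) | (34<<6) | 4
      = 0x940000 | 0x03A000 | 0x000880 | 0x000004
      = 0x97A884
Bytes: (v>>16)&0xFF=97, (v>>8)&0xFF=A8, v&0xFF=84

Answer: 0x97A884 97 A8 84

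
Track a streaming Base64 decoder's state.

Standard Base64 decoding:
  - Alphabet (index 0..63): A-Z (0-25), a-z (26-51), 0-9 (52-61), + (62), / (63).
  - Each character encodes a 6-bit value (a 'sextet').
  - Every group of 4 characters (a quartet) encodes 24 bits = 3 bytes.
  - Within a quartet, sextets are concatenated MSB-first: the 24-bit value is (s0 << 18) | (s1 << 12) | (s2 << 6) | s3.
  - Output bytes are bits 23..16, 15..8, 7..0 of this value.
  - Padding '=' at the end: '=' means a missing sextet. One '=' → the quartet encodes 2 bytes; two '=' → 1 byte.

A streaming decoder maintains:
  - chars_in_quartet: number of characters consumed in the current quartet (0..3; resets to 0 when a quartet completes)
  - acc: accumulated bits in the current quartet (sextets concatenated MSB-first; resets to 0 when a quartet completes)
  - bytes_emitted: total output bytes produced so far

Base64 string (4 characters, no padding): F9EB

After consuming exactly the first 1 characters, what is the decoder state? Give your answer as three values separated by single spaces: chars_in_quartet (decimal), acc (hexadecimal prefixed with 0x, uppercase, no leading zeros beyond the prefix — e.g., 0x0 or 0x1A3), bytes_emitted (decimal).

Answer: 1 0x5 0

Derivation:
After char 0 ('F'=5): chars_in_quartet=1 acc=0x5 bytes_emitted=0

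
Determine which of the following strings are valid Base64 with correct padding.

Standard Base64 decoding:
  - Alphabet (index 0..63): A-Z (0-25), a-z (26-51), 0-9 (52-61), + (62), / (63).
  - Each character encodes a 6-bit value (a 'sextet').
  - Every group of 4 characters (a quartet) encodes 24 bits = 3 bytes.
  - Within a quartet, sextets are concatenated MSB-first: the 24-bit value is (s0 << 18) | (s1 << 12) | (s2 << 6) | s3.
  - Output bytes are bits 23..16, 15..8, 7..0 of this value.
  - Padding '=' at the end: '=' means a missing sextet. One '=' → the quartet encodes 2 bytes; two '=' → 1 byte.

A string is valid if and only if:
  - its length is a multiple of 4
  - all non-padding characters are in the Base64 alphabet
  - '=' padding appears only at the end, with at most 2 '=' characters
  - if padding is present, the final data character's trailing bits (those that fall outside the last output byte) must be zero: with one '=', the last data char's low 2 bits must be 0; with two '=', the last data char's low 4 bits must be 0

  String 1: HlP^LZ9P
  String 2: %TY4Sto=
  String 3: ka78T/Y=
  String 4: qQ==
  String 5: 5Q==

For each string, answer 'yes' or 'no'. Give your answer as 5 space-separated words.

Answer: no no yes yes yes

Derivation:
String 1: 'HlP^LZ9P' → invalid (bad char(s): ['^'])
String 2: '%TY4Sto=' → invalid (bad char(s): ['%'])
String 3: 'ka78T/Y=' → valid
String 4: 'qQ==' → valid
String 5: '5Q==' → valid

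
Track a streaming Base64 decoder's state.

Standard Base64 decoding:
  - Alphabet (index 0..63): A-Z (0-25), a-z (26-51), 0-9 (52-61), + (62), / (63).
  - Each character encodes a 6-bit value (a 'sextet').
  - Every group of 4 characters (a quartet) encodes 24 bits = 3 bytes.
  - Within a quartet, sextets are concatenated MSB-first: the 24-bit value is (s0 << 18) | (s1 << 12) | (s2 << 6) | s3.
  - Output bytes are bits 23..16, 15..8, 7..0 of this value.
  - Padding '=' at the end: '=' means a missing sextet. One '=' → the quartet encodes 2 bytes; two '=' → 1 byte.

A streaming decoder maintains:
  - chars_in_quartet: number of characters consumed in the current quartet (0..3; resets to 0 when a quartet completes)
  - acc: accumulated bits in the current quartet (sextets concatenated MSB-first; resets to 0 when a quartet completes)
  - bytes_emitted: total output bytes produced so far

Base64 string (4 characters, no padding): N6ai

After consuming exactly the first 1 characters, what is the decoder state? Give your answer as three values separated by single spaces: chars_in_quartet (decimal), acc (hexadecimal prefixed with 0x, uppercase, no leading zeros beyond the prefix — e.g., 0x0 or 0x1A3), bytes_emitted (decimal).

Answer: 1 0xD 0

Derivation:
After char 0 ('N'=13): chars_in_quartet=1 acc=0xD bytes_emitted=0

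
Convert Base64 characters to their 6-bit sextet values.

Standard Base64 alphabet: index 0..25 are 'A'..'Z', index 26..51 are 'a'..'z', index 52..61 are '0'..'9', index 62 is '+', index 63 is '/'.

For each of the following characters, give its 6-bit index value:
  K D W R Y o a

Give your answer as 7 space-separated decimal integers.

'K': A..Z range, ord('K') − ord('A') = 10
'D': A..Z range, ord('D') − ord('A') = 3
'W': A..Z range, ord('W') − ord('A') = 22
'R': A..Z range, ord('R') − ord('A') = 17
'Y': A..Z range, ord('Y') − ord('A') = 24
'o': a..z range, 26 + ord('o') − ord('a') = 40
'a': a..z range, 26 + ord('a') − ord('a') = 26

Answer: 10 3 22 17 24 40 26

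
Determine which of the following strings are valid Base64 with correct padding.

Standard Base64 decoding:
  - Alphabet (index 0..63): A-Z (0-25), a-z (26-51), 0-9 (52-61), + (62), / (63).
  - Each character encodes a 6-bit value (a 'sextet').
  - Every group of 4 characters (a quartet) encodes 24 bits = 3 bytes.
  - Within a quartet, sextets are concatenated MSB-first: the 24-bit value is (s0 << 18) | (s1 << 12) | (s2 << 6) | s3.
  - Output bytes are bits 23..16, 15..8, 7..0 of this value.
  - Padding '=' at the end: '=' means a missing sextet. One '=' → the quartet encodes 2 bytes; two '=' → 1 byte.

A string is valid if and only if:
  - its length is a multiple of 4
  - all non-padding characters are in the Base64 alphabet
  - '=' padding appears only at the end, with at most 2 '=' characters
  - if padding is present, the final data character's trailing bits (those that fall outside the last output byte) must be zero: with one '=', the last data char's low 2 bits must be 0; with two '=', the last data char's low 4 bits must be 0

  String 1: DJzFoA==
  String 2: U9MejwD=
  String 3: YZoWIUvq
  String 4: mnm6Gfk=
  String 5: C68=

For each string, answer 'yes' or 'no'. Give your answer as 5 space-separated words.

String 1: 'DJzFoA==' → valid
String 2: 'U9MejwD=' → invalid (bad trailing bits)
String 3: 'YZoWIUvq' → valid
String 4: 'mnm6Gfk=' → valid
String 5: 'C68=' → valid

Answer: yes no yes yes yes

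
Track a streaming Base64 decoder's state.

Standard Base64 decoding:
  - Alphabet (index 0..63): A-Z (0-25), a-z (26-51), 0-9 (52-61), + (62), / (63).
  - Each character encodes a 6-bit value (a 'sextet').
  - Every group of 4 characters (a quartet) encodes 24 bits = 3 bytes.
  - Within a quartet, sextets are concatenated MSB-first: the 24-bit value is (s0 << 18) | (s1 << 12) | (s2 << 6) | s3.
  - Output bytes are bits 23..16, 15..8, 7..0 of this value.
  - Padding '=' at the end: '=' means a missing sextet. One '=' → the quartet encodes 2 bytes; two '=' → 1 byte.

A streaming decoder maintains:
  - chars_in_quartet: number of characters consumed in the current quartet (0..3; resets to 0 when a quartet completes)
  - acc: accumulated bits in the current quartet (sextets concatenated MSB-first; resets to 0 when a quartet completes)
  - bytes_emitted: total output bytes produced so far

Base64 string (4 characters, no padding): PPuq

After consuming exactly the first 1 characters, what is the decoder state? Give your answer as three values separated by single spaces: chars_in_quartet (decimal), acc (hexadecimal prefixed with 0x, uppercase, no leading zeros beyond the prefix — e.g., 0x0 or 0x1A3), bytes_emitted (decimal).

After char 0 ('P'=15): chars_in_quartet=1 acc=0xF bytes_emitted=0

Answer: 1 0xF 0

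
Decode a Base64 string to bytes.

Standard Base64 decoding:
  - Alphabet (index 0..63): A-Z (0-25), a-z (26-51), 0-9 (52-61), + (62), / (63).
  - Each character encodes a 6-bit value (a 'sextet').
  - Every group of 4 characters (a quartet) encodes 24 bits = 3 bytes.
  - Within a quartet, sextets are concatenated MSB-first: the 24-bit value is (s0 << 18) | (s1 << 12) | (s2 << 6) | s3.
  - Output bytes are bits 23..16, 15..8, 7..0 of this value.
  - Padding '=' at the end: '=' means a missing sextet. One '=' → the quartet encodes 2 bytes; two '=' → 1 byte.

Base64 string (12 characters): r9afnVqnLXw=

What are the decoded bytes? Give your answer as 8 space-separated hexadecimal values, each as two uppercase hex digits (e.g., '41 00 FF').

After char 0 ('r'=43): chars_in_quartet=1 acc=0x2B bytes_emitted=0
After char 1 ('9'=61): chars_in_quartet=2 acc=0xAFD bytes_emitted=0
After char 2 ('a'=26): chars_in_quartet=3 acc=0x2BF5A bytes_emitted=0
After char 3 ('f'=31): chars_in_quartet=4 acc=0xAFD69F -> emit AF D6 9F, reset; bytes_emitted=3
After char 4 ('n'=39): chars_in_quartet=1 acc=0x27 bytes_emitted=3
After char 5 ('V'=21): chars_in_quartet=2 acc=0x9D5 bytes_emitted=3
After char 6 ('q'=42): chars_in_quartet=3 acc=0x2756A bytes_emitted=3
After char 7 ('n'=39): chars_in_quartet=4 acc=0x9D5AA7 -> emit 9D 5A A7, reset; bytes_emitted=6
After char 8 ('L'=11): chars_in_quartet=1 acc=0xB bytes_emitted=6
After char 9 ('X'=23): chars_in_quartet=2 acc=0x2D7 bytes_emitted=6
After char 10 ('w'=48): chars_in_quartet=3 acc=0xB5F0 bytes_emitted=6
Padding '=': partial quartet acc=0xB5F0 -> emit 2D 7C; bytes_emitted=8

Answer: AF D6 9F 9D 5A A7 2D 7C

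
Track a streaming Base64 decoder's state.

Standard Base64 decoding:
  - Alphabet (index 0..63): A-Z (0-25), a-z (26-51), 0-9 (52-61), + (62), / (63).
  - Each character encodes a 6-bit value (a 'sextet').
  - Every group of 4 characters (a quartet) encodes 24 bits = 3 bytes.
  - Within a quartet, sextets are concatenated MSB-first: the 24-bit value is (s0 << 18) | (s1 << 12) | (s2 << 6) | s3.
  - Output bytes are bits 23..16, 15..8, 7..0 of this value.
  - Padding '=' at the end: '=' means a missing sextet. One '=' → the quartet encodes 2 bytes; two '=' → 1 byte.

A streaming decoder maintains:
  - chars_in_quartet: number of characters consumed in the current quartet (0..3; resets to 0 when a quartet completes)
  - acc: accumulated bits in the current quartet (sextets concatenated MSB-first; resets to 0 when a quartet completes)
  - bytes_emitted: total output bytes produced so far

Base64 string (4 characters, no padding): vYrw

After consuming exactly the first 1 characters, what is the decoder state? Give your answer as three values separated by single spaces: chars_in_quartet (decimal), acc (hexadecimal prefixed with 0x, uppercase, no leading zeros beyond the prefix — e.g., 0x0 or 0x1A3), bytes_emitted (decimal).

Answer: 1 0x2F 0

Derivation:
After char 0 ('v'=47): chars_in_quartet=1 acc=0x2F bytes_emitted=0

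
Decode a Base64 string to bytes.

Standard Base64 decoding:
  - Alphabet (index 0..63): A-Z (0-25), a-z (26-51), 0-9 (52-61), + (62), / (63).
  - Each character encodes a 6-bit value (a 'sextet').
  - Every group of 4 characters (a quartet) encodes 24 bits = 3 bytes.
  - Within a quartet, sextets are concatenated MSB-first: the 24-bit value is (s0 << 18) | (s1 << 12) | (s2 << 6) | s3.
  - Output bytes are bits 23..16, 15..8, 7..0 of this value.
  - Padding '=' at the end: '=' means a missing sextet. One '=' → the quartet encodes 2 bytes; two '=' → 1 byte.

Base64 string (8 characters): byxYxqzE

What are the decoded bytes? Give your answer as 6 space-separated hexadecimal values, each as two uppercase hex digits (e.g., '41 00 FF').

Answer: 6F 2C 58 C6 AC C4

Derivation:
After char 0 ('b'=27): chars_in_quartet=1 acc=0x1B bytes_emitted=0
After char 1 ('y'=50): chars_in_quartet=2 acc=0x6F2 bytes_emitted=0
After char 2 ('x'=49): chars_in_quartet=3 acc=0x1BCB1 bytes_emitted=0
After char 3 ('Y'=24): chars_in_quartet=4 acc=0x6F2C58 -> emit 6F 2C 58, reset; bytes_emitted=3
After char 4 ('x'=49): chars_in_quartet=1 acc=0x31 bytes_emitted=3
After char 5 ('q'=42): chars_in_quartet=2 acc=0xC6A bytes_emitted=3
After char 6 ('z'=51): chars_in_quartet=3 acc=0x31AB3 bytes_emitted=3
After char 7 ('E'=4): chars_in_quartet=4 acc=0xC6ACC4 -> emit C6 AC C4, reset; bytes_emitted=6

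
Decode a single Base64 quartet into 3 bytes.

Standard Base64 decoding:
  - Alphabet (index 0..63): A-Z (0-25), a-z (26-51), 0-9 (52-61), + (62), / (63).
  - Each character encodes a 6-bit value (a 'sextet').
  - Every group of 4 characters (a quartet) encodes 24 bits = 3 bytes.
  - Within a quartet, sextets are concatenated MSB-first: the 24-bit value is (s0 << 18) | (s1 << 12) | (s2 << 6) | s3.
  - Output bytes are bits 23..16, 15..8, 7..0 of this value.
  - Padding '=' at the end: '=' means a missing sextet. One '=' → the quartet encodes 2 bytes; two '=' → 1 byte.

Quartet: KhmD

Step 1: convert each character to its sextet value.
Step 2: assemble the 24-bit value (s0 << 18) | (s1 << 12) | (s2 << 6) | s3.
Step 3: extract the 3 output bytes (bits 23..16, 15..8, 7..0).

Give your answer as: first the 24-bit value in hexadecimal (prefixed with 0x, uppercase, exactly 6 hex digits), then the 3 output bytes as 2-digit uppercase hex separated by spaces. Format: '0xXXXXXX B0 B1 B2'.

Sextets: K=10, h=33, m=38, D=3
24-bit: (10<<18) | (33<<12) | (38<<6) | 3
      = 0x280000 | 0x021000 | 0x000980 | 0x000003
      = 0x2A1983
Bytes: (v>>16)&0xFF=2A, (v>>8)&0xFF=19, v&0xFF=83

Answer: 0x2A1983 2A 19 83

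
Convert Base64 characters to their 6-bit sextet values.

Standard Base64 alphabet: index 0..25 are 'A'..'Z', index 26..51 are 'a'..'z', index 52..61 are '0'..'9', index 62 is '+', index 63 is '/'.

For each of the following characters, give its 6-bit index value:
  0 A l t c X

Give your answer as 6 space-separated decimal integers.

'0': 0..9 range, 52 + ord('0') − ord('0') = 52
'A': A..Z range, ord('A') − ord('A') = 0
'l': a..z range, 26 + ord('l') − ord('a') = 37
't': a..z range, 26 + ord('t') − ord('a') = 45
'c': a..z range, 26 + ord('c') − ord('a') = 28
'X': A..Z range, ord('X') − ord('A') = 23

Answer: 52 0 37 45 28 23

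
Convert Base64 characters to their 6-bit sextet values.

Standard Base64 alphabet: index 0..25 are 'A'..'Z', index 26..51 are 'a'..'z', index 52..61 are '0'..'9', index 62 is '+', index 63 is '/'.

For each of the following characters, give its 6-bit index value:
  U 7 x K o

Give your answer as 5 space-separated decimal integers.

'U': A..Z range, ord('U') − ord('A') = 20
'7': 0..9 range, 52 + ord('7') − ord('0') = 59
'x': a..z range, 26 + ord('x') − ord('a') = 49
'K': A..Z range, ord('K') − ord('A') = 10
'o': a..z range, 26 + ord('o') − ord('a') = 40

Answer: 20 59 49 10 40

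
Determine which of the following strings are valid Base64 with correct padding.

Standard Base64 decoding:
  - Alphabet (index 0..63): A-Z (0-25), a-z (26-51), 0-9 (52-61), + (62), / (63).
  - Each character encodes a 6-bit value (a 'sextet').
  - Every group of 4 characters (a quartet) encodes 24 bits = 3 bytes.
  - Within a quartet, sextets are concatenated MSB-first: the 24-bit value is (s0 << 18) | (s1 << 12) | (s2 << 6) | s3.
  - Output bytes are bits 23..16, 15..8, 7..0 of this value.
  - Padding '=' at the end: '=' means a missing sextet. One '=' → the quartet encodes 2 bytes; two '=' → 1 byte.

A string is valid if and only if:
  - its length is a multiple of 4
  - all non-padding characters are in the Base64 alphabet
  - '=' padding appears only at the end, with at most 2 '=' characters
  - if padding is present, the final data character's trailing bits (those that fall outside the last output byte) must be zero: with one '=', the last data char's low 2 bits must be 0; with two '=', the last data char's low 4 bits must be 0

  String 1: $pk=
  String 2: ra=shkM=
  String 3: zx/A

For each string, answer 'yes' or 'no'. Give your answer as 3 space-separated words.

String 1: '$pk=' → invalid (bad char(s): ['$'])
String 2: 'ra=shkM=' → invalid (bad char(s): ['=']; '=' in middle)
String 3: 'zx/A' → valid

Answer: no no yes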